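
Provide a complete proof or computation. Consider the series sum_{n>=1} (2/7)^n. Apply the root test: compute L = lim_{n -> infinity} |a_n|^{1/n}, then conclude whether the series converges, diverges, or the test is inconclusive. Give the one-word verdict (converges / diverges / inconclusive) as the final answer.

Let a_n denote the general term. Form |a_n|^(1/n) and simplify:
|a_n|^(1/n) = 2/7
Take the limit as n -> infinity: L = 2/7.
Since L = 2/7 < 1, the root test implies convergence.

converges


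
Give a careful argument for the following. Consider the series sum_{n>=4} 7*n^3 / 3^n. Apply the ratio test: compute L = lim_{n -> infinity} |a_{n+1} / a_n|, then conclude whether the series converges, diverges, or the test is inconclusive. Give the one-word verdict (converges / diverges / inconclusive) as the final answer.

Let a_n denote the general term. Form the ratio a_{n+1}/a_n and simplify:
a_{n+1}/a_n = (n + 1)^3/(3*n^3)
Take the limit as n -> infinity: L = 1/3.
Since L = 1/3 < 1, the ratio test implies the series converges.

converges


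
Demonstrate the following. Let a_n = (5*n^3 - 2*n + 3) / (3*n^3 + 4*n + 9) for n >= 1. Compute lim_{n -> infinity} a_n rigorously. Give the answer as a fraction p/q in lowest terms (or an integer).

Divide numerator and denominator by n^3, the highest power:
numerator / n^3 = 5 - 2/n^2 + 3/n^3
denominator / n^3 = 3 + 4/n^2 + 9/n^3
As n -> infinity, all terms of the form c/n^k (k >= 1) tend to 0.
So numerator / n^3 -> 5 and denominator / n^3 -> 3.
Therefore lim a_n = 5/3.

5/3


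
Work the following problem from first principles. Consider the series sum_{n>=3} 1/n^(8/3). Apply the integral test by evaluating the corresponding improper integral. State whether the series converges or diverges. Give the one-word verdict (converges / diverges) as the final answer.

Let f(x) = x^(-8/3). Then f is positive, continuous, and decreasing on [3, infinity), so the integral test applies.
Compute the improper integral int_{3}^infinity f(x) dx:
  antiderivative F(x) = -3/(5*x^(5/3)).
  As x -> infinity, F(x) -> 0 (since p = 8/3 > 1).
  So int = F(infinity) - F(3) = 0 - (-3^(1/3)/15) = 3^(1/3)/15.
  Finite, so by the integral test, the series converges.

converges


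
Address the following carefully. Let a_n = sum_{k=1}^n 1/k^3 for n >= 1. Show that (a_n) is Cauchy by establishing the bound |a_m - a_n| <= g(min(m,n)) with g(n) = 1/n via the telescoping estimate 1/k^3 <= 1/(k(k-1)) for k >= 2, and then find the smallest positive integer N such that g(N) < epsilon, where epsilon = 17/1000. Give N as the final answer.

For m > n >= 1: |a_m - a_n| = sum_{k=n+1}^m 1/k^3.
Use 1/k^3 <= 1/(k(k-1)) = 1/(k-1) - 1/k for k >= 2 (which holds since k^3 >= k^2 >= k(k-1) for k >= 2):
sum_{k=n+1}^m 1/k^3 <= sum_{k=n+1}^m (1/(k-1) - 1/k) = 1/n - 1/m <= 1/n.
By symmetry the same bound holds with n,m swapped, so |a_m - a_n| <= 1/min(m,n) = g(min(m,n)). Since g(n) -> 0, (a_n) is Cauchy.
Now solve g(N) < 17/1000: 1/N < 17/1000 <=> N > 1/(17/1000) = 1000/17.
The smallest integer strictly greater than 1000/17 is N = 59.
Check: g(59) = 1/59 < 17/1000; g(58) = 1/58 >= 17/1000. So N = 59.

59


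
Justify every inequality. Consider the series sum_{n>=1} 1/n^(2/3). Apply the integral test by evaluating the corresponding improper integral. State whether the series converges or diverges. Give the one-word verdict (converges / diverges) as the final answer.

Let f(x) = x^(-2/3). Then f is positive, continuous, and decreasing on [1, infinity), so the integral test applies.
Compute the improper integral int_{1}^infinity f(x) dx:
  antiderivative F(x) = 3*x^(1/3).
  As x -> infinity, F(x) -> infinity (since p = 2/3 < 1).
  So the integral diverges. By the integral test, the series diverges.

diverges


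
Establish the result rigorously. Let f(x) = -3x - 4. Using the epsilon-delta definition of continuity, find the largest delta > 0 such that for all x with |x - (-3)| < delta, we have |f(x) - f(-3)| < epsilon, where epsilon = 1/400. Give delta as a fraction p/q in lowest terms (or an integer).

We compute f(-3) = -3*(-3) - 4 = 5.
|f(x) - f(-3)| = |-3x - 4 - (5)| = |-3(x - (-3))| = 3|x - (-3)|.
We need 3|x - (-3)| < 1/400, i.e. |x - (-3)| < 1/400 / 3 = 1/1200.
So any delta <= 1/1200 works. Conversely, if delta > 1/1200, then x = -3 + 1/1200 satisfies |x - (-3)| = 1/1200 < delta but |f(x) - f(-3)| = 3 * 1/1200 = 1/400, which is not < 1/400; so no larger delta works.
Hence the largest such delta is 1/1200.

1/1200


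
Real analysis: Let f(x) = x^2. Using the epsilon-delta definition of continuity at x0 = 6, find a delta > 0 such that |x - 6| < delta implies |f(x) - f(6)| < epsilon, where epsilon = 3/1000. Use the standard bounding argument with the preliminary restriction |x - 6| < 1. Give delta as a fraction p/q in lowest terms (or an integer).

Factor: |x^2 - (6)^2| = |x - 6| * |x + 6|.
Impose |x - 6| < 1 first. Then |x + 6| = |(x - 6) + 2*(6)| <= |x - 6| + 2*|6| < 1 + 12 = 13.
So |x^2 - (6)^2| < delta * 13.
We need delta * 13 <= 3/1000, i.e. delta <= 3/1000/13 = 3/13000.
Since 3/13000 < 1, this is tighter than 1; take delta = 3/13000.
So delta = 3/13000 works.

3/13000


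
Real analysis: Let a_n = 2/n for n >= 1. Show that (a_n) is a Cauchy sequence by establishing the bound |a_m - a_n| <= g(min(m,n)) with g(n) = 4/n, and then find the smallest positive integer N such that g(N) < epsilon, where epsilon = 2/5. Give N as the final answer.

For any m, n >= 1, by the triangle inequality:
|a_m - a_n| = |2/m - 2/n| <= 2*1/m + 2*1/n <= 4/min(m,n).
So g(n) = 4/n bounds the Cauchy difference. Since g(n) -> 0, (a_n) is Cauchy.
Now solve g(N) < 2/5: 4/N < 2/5 <=> N > 4 / (2/5) = 10.
The smallest integer strictly greater than 10 is N = 11.
Check: g(11) = 4/11 = 4/11 < 2/5; g(10) = 2/5 >= 2/5. So N = 11.

11


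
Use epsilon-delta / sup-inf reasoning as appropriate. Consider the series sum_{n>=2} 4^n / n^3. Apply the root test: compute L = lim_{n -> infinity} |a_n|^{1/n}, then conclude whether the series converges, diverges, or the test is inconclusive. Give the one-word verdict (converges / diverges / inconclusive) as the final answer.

Let a_n denote the general term. Form |a_n|^(1/n) and simplify:
|a_n|^(1/n) = 4/n^(3/n)
Take the limit as n -> infinity: L = 4.
Since L = 4 > 1, the root test implies divergence.

diverges


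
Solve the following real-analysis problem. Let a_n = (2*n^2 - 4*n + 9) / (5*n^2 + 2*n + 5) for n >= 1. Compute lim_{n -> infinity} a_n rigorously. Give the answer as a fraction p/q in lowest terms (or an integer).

Divide numerator and denominator by n^2, the highest power:
numerator / n^2 = 2 - 4/n + 9/n^2
denominator / n^2 = 5 + 2/n + 5/n^2
As n -> infinity, all terms of the form c/n^k (k >= 1) tend to 0.
So numerator / n^2 -> 2 and denominator / n^2 -> 5.
Therefore lim a_n = 2/5.

2/5


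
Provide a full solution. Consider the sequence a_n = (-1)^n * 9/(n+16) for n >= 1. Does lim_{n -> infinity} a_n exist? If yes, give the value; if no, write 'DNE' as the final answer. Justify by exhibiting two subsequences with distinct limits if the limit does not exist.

Examine the behaviour of a_n along subsequences.
Even-n subsequence a_{2k} = 9/(2k+16) -> 0. Odd-n subsequence a_{2k+1} = -9/(2k+17) -> 0. Both tend to 0, which suggests the limit is 0; verify directly.
|a_n - 0| = 9/(n+16) < 9/n for every n >= 1.
Given epsilon > 0, choose a positive integer N > 9/epsilon. Then for all n >= N, |a_n| < 9/n <= 9/N < epsilon.
So by the definition of the limit, lim a_n exists and equals 0.

0


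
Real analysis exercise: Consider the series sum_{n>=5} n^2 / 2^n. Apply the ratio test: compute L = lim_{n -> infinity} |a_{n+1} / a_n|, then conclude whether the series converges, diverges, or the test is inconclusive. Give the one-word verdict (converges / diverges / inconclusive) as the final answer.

Let a_n denote the general term. Form the ratio a_{n+1}/a_n and simplify:
a_{n+1}/a_n = (n + 1)^2/(2*n^2)
Take the limit as n -> infinity: L = 1/2.
Since L = 1/2 < 1, the ratio test implies the series converges.

converges


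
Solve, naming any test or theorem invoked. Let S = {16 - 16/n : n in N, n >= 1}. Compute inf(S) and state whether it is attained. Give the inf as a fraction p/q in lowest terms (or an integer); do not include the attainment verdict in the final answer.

Analysis:
- Values: 0, 8, 32/3, 12, ... strictly increasing.
- Minimum is 0 (n=1); inf = 0 (attained).
- 16 - 16/n -> 16 from below; sup = 16, not attained.
Conclusion: inf(S) = 0, attained in S.

0


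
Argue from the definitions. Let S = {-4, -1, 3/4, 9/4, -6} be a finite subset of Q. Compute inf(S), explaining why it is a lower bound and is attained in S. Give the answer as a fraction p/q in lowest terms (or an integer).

S is finite, so inf(S) = min(S).
Sorted increasing:
-6, -4, -1, 3/4, 9/4
The extremum is -6.
For every x in S, x >= -6. And -6 is in S, so it is attained.
Therefore inf(S) = -6.

-6


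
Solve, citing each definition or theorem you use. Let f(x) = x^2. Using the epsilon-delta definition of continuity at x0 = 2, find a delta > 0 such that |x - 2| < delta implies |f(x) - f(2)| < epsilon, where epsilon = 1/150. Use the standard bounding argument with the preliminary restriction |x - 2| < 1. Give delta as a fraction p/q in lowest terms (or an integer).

Factor: |x^2 - (2)^2| = |x - 2| * |x + 2|.
Impose |x - 2| < 1 first. Then |x + 2| = |(x - 2) + 2*(2)| <= |x - 2| + 2*|2| < 1 + 4 = 5.
So |x^2 - (2)^2| < delta * 5.
We need delta * 5 <= 1/150, i.e. delta <= 1/150/5 = 1/750.
Since 1/750 < 1, this is tighter than 1; take delta = 1/750.
So delta = 1/750 works.

1/750


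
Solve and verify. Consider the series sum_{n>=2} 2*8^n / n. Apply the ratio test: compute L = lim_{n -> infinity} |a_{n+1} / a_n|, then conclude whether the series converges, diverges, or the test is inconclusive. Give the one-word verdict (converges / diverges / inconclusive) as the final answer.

Let a_n denote the general term. Form the ratio a_{n+1}/a_n and simplify:
a_{n+1}/a_n = 8*n/(n + 1)
Take the limit as n -> infinity: L = 8.
Since L = 8 > 1 (or L = infinity), the ratio test implies the series diverges.

diverges


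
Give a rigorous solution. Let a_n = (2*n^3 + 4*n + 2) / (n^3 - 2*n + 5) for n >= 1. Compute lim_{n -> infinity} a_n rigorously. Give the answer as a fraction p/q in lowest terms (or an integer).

Divide numerator and denominator by n^3, the highest power:
numerator / n^3 = 2 + 4/n^2 + 2/n^3
denominator / n^3 = 1 - 2/n^2 + 5/n^3
As n -> infinity, all terms of the form c/n^k (k >= 1) tend to 0.
So numerator / n^3 -> 2 and denominator / n^3 -> 1.
Therefore lim a_n = 2.

2


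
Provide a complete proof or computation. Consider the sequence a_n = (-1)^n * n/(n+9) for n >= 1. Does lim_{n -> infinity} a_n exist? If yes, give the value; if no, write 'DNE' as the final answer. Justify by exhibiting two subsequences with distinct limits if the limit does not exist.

Examine the behaviour of a_n along subsequences.
a_{2k} = 2k/(2k+9) -> 1. a_{2k+1} = -(2k+1)/(2k+10) -> -1.
Since these two subsequential limits are 1 and -1, distinct, the full sequence cannot converge (a convergent sequence has all subsequences tending to the same limit). So lim a_n does not exist.

DNE


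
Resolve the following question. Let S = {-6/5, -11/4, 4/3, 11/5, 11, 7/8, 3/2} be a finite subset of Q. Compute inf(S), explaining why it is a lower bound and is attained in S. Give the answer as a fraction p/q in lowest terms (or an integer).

S is finite, so inf(S) = min(S).
Sorted increasing:
-11/4, -6/5, 7/8, 4/3, 3/2, 11/5, 11
The extremum is -11/4.
For every x in S, x >= -11/4. And -11/4 is in S, so it is attained.
Therefore inf(S) = -11/4.

-11/4


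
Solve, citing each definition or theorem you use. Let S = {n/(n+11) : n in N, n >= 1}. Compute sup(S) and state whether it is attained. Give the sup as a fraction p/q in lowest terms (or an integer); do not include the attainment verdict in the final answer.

Analysis:
- Values: 1/12, 2/13, 3/14, 4/15, ... strictly increasing.
- Minimum is 1/12 (n=1); inf = 1/12 (attained).
- n/(n+11) = 1 - 11/(n+11) -> 1 from below as n -> infinity, and never equals 1.
- So sup = 1 (not attained).
Conclusion: sup(S) = 1, not attained in S.

1


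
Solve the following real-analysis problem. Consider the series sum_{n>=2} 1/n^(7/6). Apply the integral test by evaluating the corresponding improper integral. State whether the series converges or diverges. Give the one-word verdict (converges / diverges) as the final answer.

Let f(x) = x^(-7/6). Then f is positive, continuous, and decreasing on [2, infinity), so the integral test applies.
Compute the improper integral int_{2}^infinity f(x) dx:
  antiderivative F(x) = -6/x^(1/6).
  As x -> infinity, F(x) -> 0 (since p = 7/6 > 1).
  So int = F(infinity) - F(2) = 0 - (-3*2^(5/6)) = 3*2^(5/6).
  Finite, so by the integral test, the series converges.

converges


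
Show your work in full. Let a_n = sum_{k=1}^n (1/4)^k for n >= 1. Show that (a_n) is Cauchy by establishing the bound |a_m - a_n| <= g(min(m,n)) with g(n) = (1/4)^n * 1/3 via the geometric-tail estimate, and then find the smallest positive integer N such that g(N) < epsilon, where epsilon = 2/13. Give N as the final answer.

For m > n >= 1: |a_m - a_n| = sum_{k=n+1}^m (1/4)^k < sum_{k=n+1}^infinity (1/4)^k = (1/4)^(n+1) / (1 - 1/4) = (1/4)^n * (1/4) * (4/3) = (1/4)^n * 1/3.
So g(n) = (1/4)^n / 3. Since g(n) -> 0, (a_n) is Cauchy.
Now solve g(N) < 2/13: (1/4)^N / 3 < 2/13 <=> 4^N > 1 / (3 * 2/13) = 13/6.
Check powers of 4: 4^0 = 1 <= 13/6, 4^1 = 4 > 13/6.
So the smallest such N is 1. Check: g(1) = 1/(3 * 4) = 1/12 < 2/13.

1


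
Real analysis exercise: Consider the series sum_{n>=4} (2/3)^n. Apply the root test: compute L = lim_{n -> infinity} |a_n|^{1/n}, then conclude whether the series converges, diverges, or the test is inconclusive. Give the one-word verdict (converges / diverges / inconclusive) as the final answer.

Let a_n denote the general term. Form |a_n|^(1/n) and simplify:
|a_n|^(1/n) = 2/3
Take the limit as n -> infinity: L = 2/3.
Since L = 2/3 < 1, the root test implies convergence.

converges


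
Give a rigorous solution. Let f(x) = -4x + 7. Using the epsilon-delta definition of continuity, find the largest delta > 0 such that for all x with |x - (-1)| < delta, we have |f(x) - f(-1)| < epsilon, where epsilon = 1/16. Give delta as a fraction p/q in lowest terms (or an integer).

We compute f(-1) = -4*(-1) + 7 = 11.
|f(x) - f(-1)| = |-4x + 7 - (11)| = |-4(x - (-1))| = 4|x - (-1)|.
We need 4|x - (-1)| < 1/16, i.e. |x - (-1)| < 1/16 / 4 = 1/64.
So any delta <= 1/64 works. Conversely, if delta > 1/64, then x = -1 + 1/64 satisfies |x - (-1)| = 1/64 < delta but |f(x) - f(-1)| = 4 * 1/64 = 1/16, which is not < 1/16; so no larger delta works.
Hence the largest such delta is 1/64.

1/64


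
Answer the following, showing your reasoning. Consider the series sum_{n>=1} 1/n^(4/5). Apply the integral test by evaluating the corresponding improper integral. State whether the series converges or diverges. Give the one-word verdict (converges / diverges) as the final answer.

Let f(x) = x^(-4/5). Then f is positive, continuous, and decreasing on [1, infinity), so the integral test applies.
Compute the improper integral int_{1}^infinity f(x) dx:
  antiderivative F(x) = 5*x^(1/5).
  As x -> infinity, F(x) -> infinity (since p = 4/5 < 1).
  So the integral diverges. By the integral test, the series diverges.

diverges


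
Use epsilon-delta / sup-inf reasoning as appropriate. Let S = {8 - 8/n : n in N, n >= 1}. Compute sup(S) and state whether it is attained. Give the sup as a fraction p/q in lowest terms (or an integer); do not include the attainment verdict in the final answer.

Analysis:
- Values: 0, 4, 16/3, 6, ... strictly increasing.
- Minimum is 0 (n=1); inf = 0 (attained).
- 8 - 8/n -> 8 from below; sup = 8, not attained.
Conclusion: sup(S) = 8, not attained in S.

8


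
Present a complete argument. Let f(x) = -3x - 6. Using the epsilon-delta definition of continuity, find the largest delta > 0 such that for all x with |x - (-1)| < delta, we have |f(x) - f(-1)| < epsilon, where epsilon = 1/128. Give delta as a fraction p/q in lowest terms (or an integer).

We compute f(-1) = -3*(-1) - 6 = -3.
|f(x) - f(-1)| = |-3x - 6 - (-3)| = |-3(x - (-1))| = 3|x - (-1)|.
We need 3|x - (-1)| < 1/128, i.e. |x - (-1)| < 1/128 / 3 = 1/384.
So any delta <= 1/384 works. Conversely, if delta > 1/384, then x = -1 + 1/384 satisfies |x - (-1)| = 1/384 < delta but |f(x) - f(-1)| = 3 * 1/384 = 1/128, which is not < 1/128; so no larger delta works.
Hence the largest such delta is 1/384.

1/384


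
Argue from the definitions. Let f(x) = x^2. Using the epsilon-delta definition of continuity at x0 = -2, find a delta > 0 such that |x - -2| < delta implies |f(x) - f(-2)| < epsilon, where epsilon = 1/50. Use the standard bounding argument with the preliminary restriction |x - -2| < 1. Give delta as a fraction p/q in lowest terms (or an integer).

Factor: |x^2 - (-2)^2| = |x - -2| * |x + -2|.
Impose |x - -2| < 1 first. Then |x + -2| = |(x - -2) + 2*(-2)| <= |x - -2| + 2*|-2| < 1 + 4 = 5.
So |x^2 - (-2)^2| < delta * 5.
We need delta * 5 <= 1/50, i.e. delta <= 1/50/5 = 1/250.
Since 1/250 < 1, this is tighter than 1; take delta = 1/250.
So delta = 1/250 works.

1/250


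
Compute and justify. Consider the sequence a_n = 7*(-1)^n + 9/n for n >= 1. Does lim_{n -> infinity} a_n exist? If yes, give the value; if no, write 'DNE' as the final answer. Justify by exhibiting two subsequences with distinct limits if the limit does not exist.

Examine the behaviour of a_n along subsequences.
a_{2k} = 7 + 9/(2k) -> 7. a_{2k+1} = -7 + 9/(2k+1) -> -7.
Since these two subsequential limits are 7 and -7, distinct, the full sequence cannot converge (a convergent sequence has all subsequences tending to the same limit). So lim a_n does not exist.

DNE


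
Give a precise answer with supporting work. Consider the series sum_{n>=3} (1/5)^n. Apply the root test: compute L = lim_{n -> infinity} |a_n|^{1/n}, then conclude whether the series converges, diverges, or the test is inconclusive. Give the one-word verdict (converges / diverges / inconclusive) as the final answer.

Let a_n denote the general term. Form |a_n|^(1/n) and simplify:
|a_n|^(1/n) = 1/5
Take the limit as n -> infinity: L = 1/5.
Since L = 1/5 < 1, the root test implies convergence.

converges


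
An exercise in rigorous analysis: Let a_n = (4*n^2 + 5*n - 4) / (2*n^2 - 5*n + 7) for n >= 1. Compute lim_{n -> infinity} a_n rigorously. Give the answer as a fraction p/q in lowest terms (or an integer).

Divide numerator and denominator by n^2, the highest power:
numerator / n^2 = 4 + 5/n - 4/n^2
denominator / n^2 = 2 - 5/n + 7/n^2
As n -> infinity, all terms of the form c/n^k (k >= 1) tend to 0.
So numerator / n^2 -> 4 and denominator / n^2 -> 2.
Therefore lim a_n = 2.

2


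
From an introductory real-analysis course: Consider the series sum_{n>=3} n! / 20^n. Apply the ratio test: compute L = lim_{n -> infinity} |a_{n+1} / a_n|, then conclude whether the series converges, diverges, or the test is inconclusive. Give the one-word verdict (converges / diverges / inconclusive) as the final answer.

Let a_n denote the general term. Form the ratio a_{n+1}/a_n and simplify:
a_{n+1}/a_n = n/20 + 1/20
Take the limit as n -> infinity: L = infinity.
Since L = infinity > 1 (or L = infinity), the ratio test implies the series diverges.

diverges


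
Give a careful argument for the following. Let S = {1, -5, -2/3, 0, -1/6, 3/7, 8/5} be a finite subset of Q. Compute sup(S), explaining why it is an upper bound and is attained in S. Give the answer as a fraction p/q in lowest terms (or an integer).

S is finite, so sup(S) = max(S).
Sorted decreasing:
8/5, 1, 3/7, 0, -1/6, -2/3, -5
The extremum is 8/5.
For every x in S, x <= 8/5. And 8/5 is in S, so it is attained.
Therefore sup(S) = 8/5.

8/5


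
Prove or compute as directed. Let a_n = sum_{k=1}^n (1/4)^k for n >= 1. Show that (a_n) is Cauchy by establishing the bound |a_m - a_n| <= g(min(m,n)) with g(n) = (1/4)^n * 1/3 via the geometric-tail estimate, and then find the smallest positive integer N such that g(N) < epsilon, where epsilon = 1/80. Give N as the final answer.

For m > n >= 1: |a_m - a_n| = sum_{k=n+1}^m (1/4)^k < sum_{k=n+1}^infinity (1/4)^k = (1/4)^(n+1) / (1 - 1/4) = (1/4)^n * (1/4) * (4/3) = (1/4)^n * 1/3.
So g(n) = (1/4)^n / 3. Since g(n) -> 0, (a_n) is Cauchy.
Now solve g(N) < 1/80: (1/4)^N / 3 < 1/80 <=> 4^N > 1 / (3 * 1/80) = 80/3.
Check powers of 4: 4^2 = 16 <= 80/3, 4^3 = 64 > 80/3.
So the smallest such N is 3. Check: g(3) = 1/(3 * 64) = 1/192 < 1/80.

3


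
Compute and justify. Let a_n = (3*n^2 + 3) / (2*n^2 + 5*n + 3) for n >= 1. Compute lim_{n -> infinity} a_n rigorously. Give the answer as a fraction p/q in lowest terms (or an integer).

Divide numerator and denominator by n^2, the highest power:
numerator / n^2 = 3 + 3/n^2
denominator / n^2 = 2 + 5/n + 3/n^2
As n -> infinity, all terms of the form c/n^k (k >= 1) tend to 0.
So numerator / n^2 -> 3 and denominator / n^2 -> 2.
Therefore lim a_n = 3/2.

3/2


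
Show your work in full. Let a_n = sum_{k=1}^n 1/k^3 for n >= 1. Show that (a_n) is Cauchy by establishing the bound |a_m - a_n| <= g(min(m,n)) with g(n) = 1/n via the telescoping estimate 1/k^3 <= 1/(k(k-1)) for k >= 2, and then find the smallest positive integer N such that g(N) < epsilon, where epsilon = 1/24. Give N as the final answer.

For m > n >= 1: |a_m - a_n| = sum_{k=n+1}^m 1/k^3.
Use 1/k^3 <= 1/(k(k-1)) = 1/(k-1) - 1/k for k >= 2 (which holds since k^3 >= k^2 >= k(k-1) for k >= 2):
sum_{k=n+1}^m 1/k^3 <= sum_{k=n+1}^m (1/(k-1) - 1/k) = 1/n - 1/m <= 1/n.
By symmetry the same bound holds with n,m swapped, so |a_m - a_n| <= 1/min(m,n) = g(min(m,n)). Since g(n) -> 0, (a_n) is Cauchy.
Now solve g(N) < 1/24: 1/N < 1/24 <=> N > 1/(1/24) = 24.
The smallest integer strictly greater than 24 is N = 25.
Check: g(25) = 1/25 < 1/24; g(24) = 1/24 >= 1/24. So N = 25.

25


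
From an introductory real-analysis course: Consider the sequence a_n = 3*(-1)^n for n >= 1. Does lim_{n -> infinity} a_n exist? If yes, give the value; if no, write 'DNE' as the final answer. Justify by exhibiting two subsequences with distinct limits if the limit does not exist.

Examine the behaviour of a_n along subsequences.
Even-n subsequence a_{2k} = 3 -> 3. Odd-n subsequence a_{2k+1} = -3 -> -3.
Since these two subsequential limits are 3 and -3, distinct, the full sequence cannot converge (a convergent sequence has all subsequences tending to the same limit). So lim a_n does not exist.

DNE


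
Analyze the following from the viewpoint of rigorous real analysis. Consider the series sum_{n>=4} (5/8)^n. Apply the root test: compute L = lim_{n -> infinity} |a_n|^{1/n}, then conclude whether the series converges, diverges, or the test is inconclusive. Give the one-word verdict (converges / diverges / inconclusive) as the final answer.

Let a_n denote the general term. Form |a_n|^(1/n) and simplify:
|a_n|^(1/n) = 5/8
Take the limit as n -> infinity: L = 5/8.
Since L = 5/8 < 1, the root test implies convergence.

converges


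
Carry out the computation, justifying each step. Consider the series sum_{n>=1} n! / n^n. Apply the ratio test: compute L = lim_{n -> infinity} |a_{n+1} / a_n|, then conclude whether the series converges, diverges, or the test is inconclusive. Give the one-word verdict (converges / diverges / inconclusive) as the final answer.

Let a_n denote the general term. Form the ratio a_{n+1}/a_n and simplify:
a_{n+1}/a_n = (n/(n + 1))^n
Take the limit as n -> infinity: L = exp(-1).
Since L = exp(-1) < 1, the ratio test implies the series converges.

converges


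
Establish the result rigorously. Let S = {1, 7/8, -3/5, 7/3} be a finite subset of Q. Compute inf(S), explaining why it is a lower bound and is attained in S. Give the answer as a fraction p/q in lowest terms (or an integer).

S is finite, so inf(S) = min(S).
Sorted increasing:
-3/5, 7/8, 1, 7/3
The extremum is -3/5.
For every x in S, x >= -3/5. And -3/5 is in S, so it is attained.
Therefore inf(S) = -3/5.

-3/5


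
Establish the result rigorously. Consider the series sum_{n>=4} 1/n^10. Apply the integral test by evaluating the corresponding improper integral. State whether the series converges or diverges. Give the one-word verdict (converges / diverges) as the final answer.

Let f(x) = x^(-10). Then f is positive, continuous, and decreasing on [4, infinity), so the integral test applies.
Compute the improper integral int_{4}^infinity f(x) dx:
  antiderivative F(x) = -1/(9*x^9).
  As x -> infinity, F(x) -> 0 (since p = 10 > 1).
  So int = F(infinity) - F(4) = 0 - (-1/2359296) = 1/2359296.
  Finite, so by the integral test, the series converges.

converges


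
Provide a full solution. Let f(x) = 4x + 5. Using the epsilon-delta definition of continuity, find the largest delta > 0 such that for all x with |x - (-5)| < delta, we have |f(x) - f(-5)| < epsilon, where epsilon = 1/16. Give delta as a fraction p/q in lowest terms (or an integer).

We compute f(-5) = 4*(-5) + 5 = -15.
|f(x) - f(-5)| = |4x + 5 - (-15)| = |4(x - (-5))| = 4|x - (-5)|.
We need 4|x - (-5)| < 1/16, i.e. |x - (-5)| < 1/16 / 4 = 1/64.
So any delta <= 1/64 works. Conversely, if delta > 1/64, then x = -5 + 1/64 satisfies |x - (-5)| = 1/64 < delta but |f(x) - f(-5)| = 4 * 1/64 = 1/16, which is not < 1/16; so no larger delta works.
Hence the largest such delta is 1/64.

1/64


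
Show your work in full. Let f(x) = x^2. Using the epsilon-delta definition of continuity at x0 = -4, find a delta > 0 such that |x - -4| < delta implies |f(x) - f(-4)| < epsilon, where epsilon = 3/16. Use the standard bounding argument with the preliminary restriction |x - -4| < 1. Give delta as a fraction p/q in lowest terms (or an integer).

Factor: |x^2 - (-4)^2| = |x - -4| * |x + -4|.
Impose |x - -4| < 1 first. Then |x + -4| = |(x - -4) + 2*(-4)| <= |x - -4| + 2*|-4| < 1 + 8 = 9.
So |x^2 - (-4)^2| < delta * 9.
We need delta * 9 <= 3/16, i.e. delta <= 3/16/9 = 1/48.
Since 1/48 < 1, this is tighter than 1; take delta = 1/48.
So delta = 1/48 works.

1/48


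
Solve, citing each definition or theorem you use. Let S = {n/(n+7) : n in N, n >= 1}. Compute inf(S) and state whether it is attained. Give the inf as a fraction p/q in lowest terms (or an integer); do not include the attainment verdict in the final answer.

Analysis:
- Values: 1/8, 2/9, 3/10, 4/11, ... strictly increasing.
- Minimum is 1/8 (n=1); inf = 1/8 (attained).
- n/(n+7) = 1 - 7/(n+7) -> 1 from below as n -> infinity, and never equals 1.
- So sup = 1 (not attained).
Conclusion: inf(S) = 1/8, attained in S.

1/8


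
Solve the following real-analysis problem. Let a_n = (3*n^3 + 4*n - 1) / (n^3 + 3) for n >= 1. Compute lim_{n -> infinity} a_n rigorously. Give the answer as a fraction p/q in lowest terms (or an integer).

Divide numerator and denominator by n^3, the highest power:
numerator / n^3 = 3 + 4/n^2 - 1/n^3
denominator / n^3 = 1 + 3/n^3
As n -> infinity, all terms of the form c/n^k (k >= 1) tend to 0.
So numerator / n^3 -> 3 and denominator / n^3 -> 1.
Therefore lim a_n = 3.

3


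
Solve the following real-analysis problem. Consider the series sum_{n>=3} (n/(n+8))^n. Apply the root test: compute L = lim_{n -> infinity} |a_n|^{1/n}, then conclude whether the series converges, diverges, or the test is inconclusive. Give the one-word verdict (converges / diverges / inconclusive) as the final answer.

Let a_n denote the general term. Form |a_n|^(1/n) and simplify:
|a_n|^(1/n) = n/(n + 8)
Take the limit as n -> infinity: L = 1.
Since L = 1, the root test is inconclusive. (In fact a_n = (n/(n+8))^n -> e^(-8) != 0, so the nth-term test shows divergence; but the root test itself gives no conclusion.)

inconclusive


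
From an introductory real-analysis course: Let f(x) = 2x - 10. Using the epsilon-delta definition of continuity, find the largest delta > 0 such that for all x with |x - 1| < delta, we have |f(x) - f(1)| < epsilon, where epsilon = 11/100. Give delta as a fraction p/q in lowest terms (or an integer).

We compute f(1) = 2*(1) - 10 = -8.
|f(x) - f(1)| = |2x - 10 - (-8)| = |2(x - 1)| = 2|x - 1|.
We need 2|x - 1| < 11/100, i.e. |x - 1| < 11/100 / 2 = 11/200.
So any delta <= 11/200 works. Conversely, if delta > 11/200, then x = 1 + 11/200 satisfies |x - 1| = 11/200 < delta but |f(x) - f(1)| = 2 * 11/200 = 11/100, which is not < 11/100; so no larger delta works.
Hence the largest such delta is 11/200.

11/200


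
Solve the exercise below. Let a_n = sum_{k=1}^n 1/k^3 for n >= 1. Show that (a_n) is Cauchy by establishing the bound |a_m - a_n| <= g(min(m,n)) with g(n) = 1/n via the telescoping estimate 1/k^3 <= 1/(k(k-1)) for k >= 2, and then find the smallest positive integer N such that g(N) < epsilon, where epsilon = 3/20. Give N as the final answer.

For m > n >= 1: |a_m - a_n| = sum_{k=n+1}^m 1/k^3.
Use 1/k^3 <= 1/(k(k-1)) = 1/(k-1) - 1/k for k >= 2 (which holds since k^3 >= k^2 >= k(k-1) for k >= 2):
sum_{k=n+1}^m 1/k^3 <= sum_{k=n+1}^m (1/(k-1) - 1/k) = 1/n - 1/m <= 1/n.
By symmetry the same bound holds with n,m swapped, so |a_m - a_n| <= 1/min(m,n) = g(min(m,n)). Since g(n) -> 0, (a_n) is Cauchy.
Now solve g(N) < 3/20: 1/N < 3/20 <=> N > 1/(3/20) = 20/3.
The smallest integer strictly greater than 20/3 is N = 7.
Check: g(7) = 1/7 < 3/20; g(6) = 1/6 >= 3/20. So N = 7.

7


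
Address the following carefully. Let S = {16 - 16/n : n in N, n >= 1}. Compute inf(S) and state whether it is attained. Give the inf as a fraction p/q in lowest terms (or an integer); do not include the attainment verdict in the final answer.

Analysis:
- Values: 0, 8, 32/3, 12, ... strictly increasing.
- Minimum is 0 (n=1); inf = 0 (attained).
- 16 - 16/n -> 16 from below; sup = 16, not attained.
Conclusion: inf(S) = 0, attained in S.

0


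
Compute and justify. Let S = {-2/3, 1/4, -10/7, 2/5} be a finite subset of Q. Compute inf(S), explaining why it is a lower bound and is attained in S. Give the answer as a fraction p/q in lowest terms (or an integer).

S is finite, so inf(S) = min(S).
Sorted increasing:
-10/7, -2/3, 1/4, 2/5
The extremum is -10/7.
For every x in S, x >= -10/7. And -10/7 is in S, so it is attained.
Therefore inf(S) = -10/7.

-10/7


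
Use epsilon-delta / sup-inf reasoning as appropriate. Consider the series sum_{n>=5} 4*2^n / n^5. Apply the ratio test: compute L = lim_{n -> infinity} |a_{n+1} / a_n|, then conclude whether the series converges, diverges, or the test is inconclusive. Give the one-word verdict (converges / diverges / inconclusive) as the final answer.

Let a_n denote the general term. Form the ratio a_{n+1}/a_n and simplify:
a_{n+1}/a_n = 2*n^5/(n + 1)^5
Take the limit as n -> infinity: L = 2.
Since L = 2 > 1 (or L = infinity), the ratio test implies the series diverges.

diverges


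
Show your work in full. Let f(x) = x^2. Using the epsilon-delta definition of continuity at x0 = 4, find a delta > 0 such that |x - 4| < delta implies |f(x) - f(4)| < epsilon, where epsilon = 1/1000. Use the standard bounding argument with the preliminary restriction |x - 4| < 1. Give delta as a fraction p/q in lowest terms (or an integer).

Factor: |x^2 - (4)^2| = |x - 4| * |x + 4|.
Impose |x - 4| < 1 first. Then |x + 4| = |(x - 4) + 2*(4)| <= |x - 4| + 2*|4| < 1 + 8 = 9.
So |x^2 - (4)^2| < delta * 9.
We need delta * 9 <= 1/1000, i.e. delta <= 1/1000/9 = 1/9000.
Since 1/9000 < 1, this is tighter than 1; take delta = 1/9000.
So delta = 1/9000 works.

1/9000


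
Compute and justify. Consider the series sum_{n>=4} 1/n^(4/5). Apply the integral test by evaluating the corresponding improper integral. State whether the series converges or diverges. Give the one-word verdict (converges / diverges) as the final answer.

Let f(x) = x^(-4/5). Then f is positive, continuous, and decreasing on [4, infinity), so the integral test applies.
Compute the improper integral int_{4}^infinity f(x) dx:
  antiderivative F(x) = 5*x^(1/5).
  As x -> infinity, F(x) -> infinity (since p = 4/5 < 1).
  So the integral diverges. By the integral test, the series diverges.

diverges


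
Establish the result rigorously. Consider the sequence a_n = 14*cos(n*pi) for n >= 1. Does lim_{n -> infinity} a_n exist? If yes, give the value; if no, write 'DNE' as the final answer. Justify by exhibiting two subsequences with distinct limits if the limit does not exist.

Examine the behaviour of a_n along subsequences.
cos(n*pi) = (-1)^n, so a_n = 14*(-1)^n. a_{2k} = 14 -> 14. a_{2k+1} = -14 -> -14.
Since these two subsequential limits are 14 and -14, distinct, the full sequence cannot converge (a convergent sequence has all subsequences tending to the same limit). So lim a_n does not exist.

DNE


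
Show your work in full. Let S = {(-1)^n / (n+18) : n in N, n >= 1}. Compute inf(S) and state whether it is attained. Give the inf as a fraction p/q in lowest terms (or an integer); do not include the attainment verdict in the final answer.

Analysis:
- Values: -1/19, 1/20, -1/21, 1/22, -1/23, ...
- Positive terms (even n): 1/(2+18), 1/(4+18), ... decreasing -> max = 1/20 (n=2).
- Negative terms (odd n): -1/(1+18), -1/(3+18), ... increasing -> min = -1/19 (n=1).
- So sup = 1/20 (attained at n=2); inf = -1/19 (attained at n=1).
Conclusion: inf(S) = -1/19, attained in S.

-1/19


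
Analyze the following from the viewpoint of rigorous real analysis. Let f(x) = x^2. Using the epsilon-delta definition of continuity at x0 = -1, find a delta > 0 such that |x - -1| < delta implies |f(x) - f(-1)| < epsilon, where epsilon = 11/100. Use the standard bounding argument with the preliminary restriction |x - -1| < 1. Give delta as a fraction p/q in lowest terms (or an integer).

Factor: |x^2 - (-1)^2| = |x - -1| * |x + -1|.
Impose |x - -1| < 1 first. Then |x + -1| = |(x - -1) + 2*(-1)| <= |x - -1| + 2*|-1| < 1 + 2 = 3.
So |x^2 - (-1)^2| < delta * 3.
We need delta * 3 <= 11/100, i.e. delta <= 11/100/3 = 11/300.
Since 11/300 < 1, this is tighter than 1; take delta = 11/300.
So delta = 11/300 works.

11/300


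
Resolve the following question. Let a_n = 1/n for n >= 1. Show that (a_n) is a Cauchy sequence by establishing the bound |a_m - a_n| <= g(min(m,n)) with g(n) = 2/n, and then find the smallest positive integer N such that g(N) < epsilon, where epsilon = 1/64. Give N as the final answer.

For any m, n >= 1, by the triangle inequality:
|a_m - a_n| = |1/m - 1/n| <= 1/m + 1/n <= 2/min(m,n).
So g(n) = 2/n bounds the Cauchy difference. Since g(n) -> 0, (a_n) is Cauchy.
Now solve g(N) < 1/64: 2/N < 1/64 <=> N > 2 / (1/64) = 128.
The smallest integer strictly greater than 128 is N = 129.
Check: g(129) = 2/129 = 2/129 < 1/64; g(128) = 1/64 >= 1/64. So N = 129.

129


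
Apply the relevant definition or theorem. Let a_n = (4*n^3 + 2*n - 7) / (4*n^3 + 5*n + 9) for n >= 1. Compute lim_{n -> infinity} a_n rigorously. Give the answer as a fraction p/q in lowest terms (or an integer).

Divide numerator and denominator by n^3, the highest power:
numerator / n^3 = 4 + 2/n^2 - 7/n^3
denominator / n^3 = 4 + 5/n^2 + 9/n^3
As n -> infinity, all terms of the form c/n^k (k >= 1) tend to 0.
So numerator / n^3 -> 4 and denominator / n^3 -> 4.
Therefore lim a_n = 1.

1


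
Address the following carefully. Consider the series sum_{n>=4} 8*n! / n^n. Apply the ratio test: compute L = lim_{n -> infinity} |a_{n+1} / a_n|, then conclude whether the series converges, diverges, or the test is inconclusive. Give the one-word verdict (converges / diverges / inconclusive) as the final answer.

Let a_n denote the general term. Form the ratio a_{n+1}/a_n and simplify:
a_{n+1}/a_n = (n/(n + 1))^n
Take the limit as n -> infinity: L = exp(-1).
Since L = exp(-1) < 1, the ratio test implies the series converges.

converges


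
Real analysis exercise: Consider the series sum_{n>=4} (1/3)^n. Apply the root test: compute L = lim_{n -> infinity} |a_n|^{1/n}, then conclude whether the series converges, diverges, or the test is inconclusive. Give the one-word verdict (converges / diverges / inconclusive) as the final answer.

Let a_n denote the general term. Form |a_n|^(1/n) and simplify:
|a_n|^(1/n) = 1/3
Take the limit as n -> infinity: L = 1/3.
Since L = 1/3 < 1, the root test implies convergence.

converges


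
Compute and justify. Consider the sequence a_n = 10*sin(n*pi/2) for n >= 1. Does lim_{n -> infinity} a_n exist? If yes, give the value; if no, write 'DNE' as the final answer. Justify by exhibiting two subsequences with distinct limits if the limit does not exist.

Examine the behaviour of a_n along subsequences.
a_{4k+1} = 10*sin(pi/2 + 2k*pi) = 10 -> 10. a_{4k+3} = 10*sin(3pi/2 + 2k*pi) = -10 -> -10.
Since these two subsequential limits are 10 and -10, distinct, the full sequence cannot converge (a convergent sequence has all subsequences tending to the same limit). So lim a_n does not exist.

DNE


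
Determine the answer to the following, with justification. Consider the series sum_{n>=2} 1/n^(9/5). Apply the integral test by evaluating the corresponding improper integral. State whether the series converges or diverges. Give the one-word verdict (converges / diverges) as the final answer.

Let f(x) = x^(-9/5). Then f is positive, continuous, and decreasing on [2, infinity), so the integral test applies.
Compute the improper integral int_{2}^infinity f(x) dx:
  antiderivative F(x) = -5/(4*x^(4/5)).
  As x -> infinity, F(x) -> 0 (since p = 9/5 > 1).
  So int = F(infinity) - F(2) = 0 - (-5*2^(1/5)/8) = 5*2^(1/5)/8.
  Finite, so by the integral test, the series converges.

converges


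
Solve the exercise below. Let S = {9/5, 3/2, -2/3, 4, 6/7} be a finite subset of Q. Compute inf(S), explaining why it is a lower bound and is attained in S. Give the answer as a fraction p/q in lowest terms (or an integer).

S is finite, so inf(S) = min(S).
Sorted increasing:
-2/3, 6/7, 3/2, 9/5, 4
The extremum is -2/3.
For every x in S, x >= -2/3. And -2/3 is in S, so it is attained.
Therefore inf(S) = -2/3.

-2/3


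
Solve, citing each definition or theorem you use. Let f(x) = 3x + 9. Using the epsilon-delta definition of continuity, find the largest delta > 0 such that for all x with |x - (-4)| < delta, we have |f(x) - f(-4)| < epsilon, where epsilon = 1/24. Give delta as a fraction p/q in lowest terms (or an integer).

We compute f(-4) = 3*(-4) + 9 = -3.
|f(x) - f(-4)| = |3x + 9 - (-3)| = |3(x - (-4))| = 3|x - (-4)|.
We need 3|x - (-4)| < 1/24, i.e. |x - (-4)| < 1/24 / 3 = 1/72.
So any delta <= 1/72 works. Conversely, if delta > 1/72, then x = -4 + 1/72 satisfies |x - (-4)| = 1/72 < delta but |f(x) - f(-4)| = 3 * 1/72 = 1/24, which is not < 1/24; so no larger delta works.
Hence the largest such delta is 1/72.

1/72


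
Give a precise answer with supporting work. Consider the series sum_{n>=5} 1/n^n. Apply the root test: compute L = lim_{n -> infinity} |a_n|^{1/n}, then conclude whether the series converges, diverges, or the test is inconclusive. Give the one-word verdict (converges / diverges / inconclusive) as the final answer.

Let a_n denote the general term. Form |a_n|^(1/n) and simplify:
|a_n|^(1/n) = 1/n
Take the limit as n -> infinity: L = 0.
Since L = 0 < 1, the root test implies convergence.

converges


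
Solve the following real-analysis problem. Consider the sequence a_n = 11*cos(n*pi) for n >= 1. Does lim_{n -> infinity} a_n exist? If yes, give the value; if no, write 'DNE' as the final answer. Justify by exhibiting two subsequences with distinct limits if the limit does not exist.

Examine the behaviour of a_n along subsequences.
cos(n*pi) = (-1)^n, so a_n = 11*(-1)^n. a_{2k} = 11 -> 11. a_{2k+1} = -11 -> -11.
Since these two subsequential limits are 11 and -11, distinct, the full sequence cannot converge (a convergent sequence has all subsequences tending to the same limit). So lim a_n does not exist.

DNE


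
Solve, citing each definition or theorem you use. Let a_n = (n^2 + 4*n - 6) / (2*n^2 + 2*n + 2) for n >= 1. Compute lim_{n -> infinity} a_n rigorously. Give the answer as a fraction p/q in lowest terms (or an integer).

Divide numerator and denominator by n^2, the highest power:
numerator / n^2 = 1 + 4/n - 6/n^2
denominator / n^2 = 2 + 2/n + 2/n^2
As n -> infinity, all terms of the form c/n^k (k >= 1) tend to 0.
So numerator / n^2 -> 1 and denominator / n^2 -> 2.
Therefore lim a_n = 1/2.

1/2
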